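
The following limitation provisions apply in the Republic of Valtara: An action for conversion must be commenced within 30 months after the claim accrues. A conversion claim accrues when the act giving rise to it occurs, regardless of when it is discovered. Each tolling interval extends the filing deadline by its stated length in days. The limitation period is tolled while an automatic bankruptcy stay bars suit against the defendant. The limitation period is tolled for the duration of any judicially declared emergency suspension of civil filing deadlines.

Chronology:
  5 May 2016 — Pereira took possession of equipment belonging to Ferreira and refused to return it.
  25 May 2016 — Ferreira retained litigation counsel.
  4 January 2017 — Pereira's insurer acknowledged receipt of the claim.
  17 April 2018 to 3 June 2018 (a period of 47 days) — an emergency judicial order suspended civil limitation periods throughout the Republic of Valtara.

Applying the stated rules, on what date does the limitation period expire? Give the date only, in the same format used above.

22 December 2018

The claim accrued on 5 May 2016, the date of the act.
The untolled deadline — 30 months after 5 May 2016 — is 5 November 2018.
The period was tolled for 47 days by the emergency suspension of filing deadlines (17 April 2018 to 3 June 2018), pushing the deadline to 22 December 2018.
Nothing else in the chronology tolls or restarts the period.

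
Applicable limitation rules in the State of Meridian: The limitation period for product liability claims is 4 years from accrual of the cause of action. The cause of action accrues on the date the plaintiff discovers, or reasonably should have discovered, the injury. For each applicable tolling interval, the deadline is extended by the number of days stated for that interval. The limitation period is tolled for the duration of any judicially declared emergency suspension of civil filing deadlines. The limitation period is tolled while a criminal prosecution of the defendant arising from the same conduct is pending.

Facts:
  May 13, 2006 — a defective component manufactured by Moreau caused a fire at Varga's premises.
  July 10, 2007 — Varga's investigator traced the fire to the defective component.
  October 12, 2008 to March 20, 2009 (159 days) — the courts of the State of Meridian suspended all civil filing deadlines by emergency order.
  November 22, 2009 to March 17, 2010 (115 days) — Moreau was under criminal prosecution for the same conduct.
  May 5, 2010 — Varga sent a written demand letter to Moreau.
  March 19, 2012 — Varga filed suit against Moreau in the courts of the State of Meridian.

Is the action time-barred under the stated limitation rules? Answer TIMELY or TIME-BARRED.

The claim did not accrue until Varga discovered the injury on July 10, 2007; the May 13, 2006 act date does not start the clock under the stated rule.
Adding the 4 years base period to July 10, 2007 gives a deadline of July 10, 2011, before any tolling.
Because the emergency suspension of filing deadlines ran from October 12, 2008 to March 20, 2009, the deadline is extended by 159 days to December 16, 2011.
Because the pending criminal prosecution ran from November 22, 2009 to March 17, 2010, the deadline is extended by 115 days to April 9, 2012.
Nothing else in the chronology tolls or restarts the period.
Varga filed on March 19, 2012, before the April 9, 2012 deadline, so the action is timely.

TIMELY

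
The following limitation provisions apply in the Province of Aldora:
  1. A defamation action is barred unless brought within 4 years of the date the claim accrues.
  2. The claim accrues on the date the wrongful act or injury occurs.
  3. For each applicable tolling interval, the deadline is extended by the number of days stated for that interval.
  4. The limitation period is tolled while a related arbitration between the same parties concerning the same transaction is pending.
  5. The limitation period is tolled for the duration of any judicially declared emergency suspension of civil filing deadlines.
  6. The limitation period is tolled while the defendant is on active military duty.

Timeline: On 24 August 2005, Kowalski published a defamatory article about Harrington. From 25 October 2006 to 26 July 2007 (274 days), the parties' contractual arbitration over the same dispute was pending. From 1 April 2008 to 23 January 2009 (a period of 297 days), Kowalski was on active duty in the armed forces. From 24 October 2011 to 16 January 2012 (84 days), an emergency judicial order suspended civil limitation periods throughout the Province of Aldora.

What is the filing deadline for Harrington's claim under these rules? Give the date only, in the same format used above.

The claim accrued on 24 August 2005, the date of the act.
4 years from 24 August 2005 is 24 August 2009.
The period was tolled for 274 days by the pending related arbitration (25 October 2006 to 26 July 2007), pushing the deadline to 25 May 2010.
Because the defendant's active military service ran from 1 April 2008 to 23 January 2009, the deadline is extended by 297 days to 18 March 2011.
The emergency suspension of filing deadlines from 24 October 2011 to 16 January 2012 began after the period had already run on 18 March 2011, so it has no tolling effect.

18 March 2011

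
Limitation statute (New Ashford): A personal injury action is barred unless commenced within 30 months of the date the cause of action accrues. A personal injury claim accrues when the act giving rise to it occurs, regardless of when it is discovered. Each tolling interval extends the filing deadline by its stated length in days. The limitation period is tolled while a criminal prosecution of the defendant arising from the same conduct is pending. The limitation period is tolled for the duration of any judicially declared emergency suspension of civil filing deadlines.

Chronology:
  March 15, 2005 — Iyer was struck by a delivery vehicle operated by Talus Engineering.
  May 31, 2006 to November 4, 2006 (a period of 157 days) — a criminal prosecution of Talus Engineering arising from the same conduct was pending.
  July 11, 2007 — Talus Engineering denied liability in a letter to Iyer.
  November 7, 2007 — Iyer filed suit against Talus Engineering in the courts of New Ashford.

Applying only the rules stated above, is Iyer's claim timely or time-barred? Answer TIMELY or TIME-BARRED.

TIMELY

The cause of action accrued on March 15, 2005, the date of the act.
Adding the 30 months base period to March 15, 2005 gives a deadline of September 15, 2007, before any tolling.
The period was tolled for 157 days by the pending criminal prosecution (May 31, 2006 to November 4, 2006), pushing the deadline to February 19, 2008.
Nothing else in the chronology tolls or restarts the period.
Filing on November 7, 2007 beat the February 19, 2008 deadline — the action is timely.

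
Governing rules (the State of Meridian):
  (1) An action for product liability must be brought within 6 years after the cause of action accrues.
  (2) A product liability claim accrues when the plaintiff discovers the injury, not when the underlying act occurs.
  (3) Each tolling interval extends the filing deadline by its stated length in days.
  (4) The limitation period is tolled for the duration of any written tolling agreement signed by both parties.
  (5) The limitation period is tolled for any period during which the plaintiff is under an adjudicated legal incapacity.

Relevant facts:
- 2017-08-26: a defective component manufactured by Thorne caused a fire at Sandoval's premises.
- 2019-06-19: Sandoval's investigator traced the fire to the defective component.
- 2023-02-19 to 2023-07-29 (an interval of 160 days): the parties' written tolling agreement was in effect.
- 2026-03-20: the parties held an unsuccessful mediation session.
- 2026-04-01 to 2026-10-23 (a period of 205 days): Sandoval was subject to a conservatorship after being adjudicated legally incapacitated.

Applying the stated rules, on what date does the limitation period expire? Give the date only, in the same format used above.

The claim did not accrue until Sandoval discovered the injury on 2019-06-19; the 2017-08-26 act date does not start the clock under the stated rule.
6 years from 2019-06-19 is 2025-06-19.
Because the written tolling agreement ran from 2023-02-19 to 2023-07-29, the deadline is extended by 160 days to 2025-11-26.
The plaintiff's legal incapacity from 2026-04-01 to 2026-10-23 began after the period had already run on 2025-11-26, so it has no tolling effect.
Nothing else in the chronology tolls or restarts the period.

2025-11-26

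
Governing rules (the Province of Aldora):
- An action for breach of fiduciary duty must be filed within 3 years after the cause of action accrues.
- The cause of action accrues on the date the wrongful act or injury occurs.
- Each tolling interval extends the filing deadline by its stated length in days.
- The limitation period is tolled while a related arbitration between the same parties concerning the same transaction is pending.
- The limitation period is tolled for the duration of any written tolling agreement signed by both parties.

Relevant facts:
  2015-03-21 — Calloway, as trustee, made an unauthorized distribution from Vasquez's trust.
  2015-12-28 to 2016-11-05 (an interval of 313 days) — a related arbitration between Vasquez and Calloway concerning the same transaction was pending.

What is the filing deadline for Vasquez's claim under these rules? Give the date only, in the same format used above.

The limitation period began to run on 2015-03-21.
3 years from 2015-03-21 is 2018-03-21.
The period was tolled for 313 days by the pending related arbitration (2015-12-28 to 2016-11-05), pushing the deadline to 2019-01-28.

2019-01-28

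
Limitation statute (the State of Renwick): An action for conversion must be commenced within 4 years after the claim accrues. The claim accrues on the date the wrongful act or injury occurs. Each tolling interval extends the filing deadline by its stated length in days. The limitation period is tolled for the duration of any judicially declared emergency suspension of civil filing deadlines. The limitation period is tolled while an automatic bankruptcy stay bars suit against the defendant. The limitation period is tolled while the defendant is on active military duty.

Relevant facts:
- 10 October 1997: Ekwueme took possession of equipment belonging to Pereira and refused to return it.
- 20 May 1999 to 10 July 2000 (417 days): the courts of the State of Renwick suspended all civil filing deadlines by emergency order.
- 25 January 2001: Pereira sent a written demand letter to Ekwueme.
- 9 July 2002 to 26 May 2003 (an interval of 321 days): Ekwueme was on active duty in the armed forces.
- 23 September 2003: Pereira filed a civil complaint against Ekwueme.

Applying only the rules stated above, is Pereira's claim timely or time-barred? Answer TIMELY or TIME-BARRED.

TIMELY

The claim accrued on 10 October 1997, the date of the act.
Adding the 4 years base period to 10 October 1997 gives a deadline of 10 October 2001, before any tolling.
Because the emergency suspension of filing deadlines ran from 20 May 1999 to 10 July 2000, the deadline is extended by 417 days to 1 December 2002.
The defendant's active military service from 9 July 2002 to 26 May 2003 tolled the period for 321 days, extending the deadline to 18 October 2003.
The other events in the timeline have no effect on the limitation period under the stated rules.
Filing on 23 September 2003 beat the 18 October 2003 deadline — the action is timely.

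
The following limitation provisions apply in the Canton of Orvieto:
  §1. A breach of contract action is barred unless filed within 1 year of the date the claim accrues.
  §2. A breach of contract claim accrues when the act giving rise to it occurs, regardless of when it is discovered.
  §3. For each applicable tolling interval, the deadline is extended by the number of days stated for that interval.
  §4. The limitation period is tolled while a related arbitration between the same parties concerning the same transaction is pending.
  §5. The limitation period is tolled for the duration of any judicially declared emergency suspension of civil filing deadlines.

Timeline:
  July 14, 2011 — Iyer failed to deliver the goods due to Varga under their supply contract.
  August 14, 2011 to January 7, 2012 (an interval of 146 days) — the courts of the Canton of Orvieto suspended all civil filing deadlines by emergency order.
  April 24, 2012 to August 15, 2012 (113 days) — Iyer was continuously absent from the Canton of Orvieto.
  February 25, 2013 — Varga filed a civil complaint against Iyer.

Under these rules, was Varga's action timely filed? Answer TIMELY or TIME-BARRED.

TIME-BARRED

The claim accrued on July 14, 2011, when the wrongful act occurred.
Adding the 1 year base period to July 14, 2011 gives a deadline of July 14, 2012, before any tolling.
Because the emergency suspension of filing deadlines ran from August 14, 2011 to January 7, 2012, the deadline is extended by 146 days to December 7, 2012.
The defendant's absence from the jurisdiction from April 24, 2012 to August 15, 2012 does not toll the period, because no stated rule makes the defendant's absence a tolling event.
Varga filed on February 25, 2013, after the December 7, 2012 deadline, so the action is time-barred.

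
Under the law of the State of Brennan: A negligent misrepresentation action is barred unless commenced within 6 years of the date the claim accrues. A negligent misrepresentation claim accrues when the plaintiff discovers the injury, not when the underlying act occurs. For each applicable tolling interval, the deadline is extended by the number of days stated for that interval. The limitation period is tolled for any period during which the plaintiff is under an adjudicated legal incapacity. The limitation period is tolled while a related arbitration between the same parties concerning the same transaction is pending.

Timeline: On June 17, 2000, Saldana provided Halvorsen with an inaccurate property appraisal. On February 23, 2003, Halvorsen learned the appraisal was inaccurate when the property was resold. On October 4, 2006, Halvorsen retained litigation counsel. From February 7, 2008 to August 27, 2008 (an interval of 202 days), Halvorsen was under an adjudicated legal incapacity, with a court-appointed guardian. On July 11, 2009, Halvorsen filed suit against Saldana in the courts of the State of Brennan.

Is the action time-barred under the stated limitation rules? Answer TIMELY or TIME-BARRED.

TIMELY

The claim did not accrue until Halvorsen discovered the injury on February 23, 2003; the June 17, 2000 act date does not start the clock under the stated rule.
Adding the 6 years base period to February 23, 2003 gives a deadline of February 23, 2009, before any tolling.
Because the plaintiff's legal incapacity ran from February 7, 2008 to August 27, 2008, the deadline is extended by 202 days to September 13, 2009.
Nothing else in the chronology tolls or restarts the period.
Halvorsen filed on July 11, 2009, before the September 13, 2009 deadline, so the action is timely.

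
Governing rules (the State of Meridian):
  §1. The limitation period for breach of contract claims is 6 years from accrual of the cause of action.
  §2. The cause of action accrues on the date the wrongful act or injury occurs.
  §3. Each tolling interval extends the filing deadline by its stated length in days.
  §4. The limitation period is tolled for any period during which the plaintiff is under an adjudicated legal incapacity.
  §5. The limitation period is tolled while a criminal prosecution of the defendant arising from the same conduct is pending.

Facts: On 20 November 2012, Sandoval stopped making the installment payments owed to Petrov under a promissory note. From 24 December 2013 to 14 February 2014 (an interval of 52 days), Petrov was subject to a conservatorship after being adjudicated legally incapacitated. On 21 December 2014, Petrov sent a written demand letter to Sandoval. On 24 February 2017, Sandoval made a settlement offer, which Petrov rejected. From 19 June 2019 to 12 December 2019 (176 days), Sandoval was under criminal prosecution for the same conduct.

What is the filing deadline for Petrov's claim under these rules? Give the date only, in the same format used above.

11 January 2019

The limitation period began to run on 20 November 2012.
Adding the 6 years base period to 20 November 2012 gives a deadline of 20 November 2018, before any tolling.
The period was tolled for 52 days by the plaintiff's legal incapacity (24 December 2013 to 14 February 2014), pushing the deadline to 11 January 2019.
By the time the pending criminal prosecution began on 19 June 2019, the limitation period had already expired on 11 January 2019; that interval cannot revive it.
Nothing else in the chronology tolls or restarts the period.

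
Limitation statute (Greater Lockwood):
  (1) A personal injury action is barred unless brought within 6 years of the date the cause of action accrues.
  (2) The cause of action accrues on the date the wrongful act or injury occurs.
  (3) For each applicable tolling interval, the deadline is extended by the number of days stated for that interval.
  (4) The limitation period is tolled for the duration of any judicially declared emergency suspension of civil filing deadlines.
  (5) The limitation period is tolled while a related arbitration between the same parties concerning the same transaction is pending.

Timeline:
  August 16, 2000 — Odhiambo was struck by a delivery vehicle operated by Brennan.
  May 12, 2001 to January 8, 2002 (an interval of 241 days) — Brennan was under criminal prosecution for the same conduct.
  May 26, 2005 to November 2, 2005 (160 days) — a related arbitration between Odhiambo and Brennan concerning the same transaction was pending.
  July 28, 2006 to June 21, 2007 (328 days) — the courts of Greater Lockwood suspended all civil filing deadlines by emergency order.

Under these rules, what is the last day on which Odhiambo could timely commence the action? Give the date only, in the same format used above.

December 17, 2007

The claim accrued on August 16, 2000, when the wrongful act occurred.
6 years from August 16, 2000 is August 16, 2006.
The period was tolled for 160 days by the pending related arbitration (May 26, 2005 to November 2, 2005), pushing the deadline to January 23, 2007.
The period was tolled for 328 days by the emergency suspension of filing deadlines (July 28, 2006 to June 21, 2007), pushing the deadline to December 17, 2007.
No stated provision tolls the period for a criminal prosecution, so the interval from May 12, 2001 to January 8, 2002 has no effect on the deadline.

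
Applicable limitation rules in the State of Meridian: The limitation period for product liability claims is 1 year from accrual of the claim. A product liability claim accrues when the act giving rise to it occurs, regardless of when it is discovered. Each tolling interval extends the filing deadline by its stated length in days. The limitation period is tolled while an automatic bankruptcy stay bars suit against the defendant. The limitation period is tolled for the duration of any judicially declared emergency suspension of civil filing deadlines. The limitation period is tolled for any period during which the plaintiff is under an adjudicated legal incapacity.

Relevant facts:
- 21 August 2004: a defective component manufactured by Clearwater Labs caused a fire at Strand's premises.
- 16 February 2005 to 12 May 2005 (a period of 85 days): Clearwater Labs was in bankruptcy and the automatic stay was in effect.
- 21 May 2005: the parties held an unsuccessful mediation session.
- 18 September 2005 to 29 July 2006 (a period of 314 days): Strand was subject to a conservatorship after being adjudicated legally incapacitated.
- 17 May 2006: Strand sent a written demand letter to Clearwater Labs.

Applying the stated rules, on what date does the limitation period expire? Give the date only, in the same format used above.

24 September 2006

The claim accrued on 21 August 2004, the date of the act.
Adding the 1 year base period to 21 August 2004 gives a deadline of 21 August 2005, before any tolling.
The period was tolled for 85 days by the automatic bankruptcy stay (16 February 2005 to 12 May 2005), pushing the deadline to 14 November 2005.
The plaintiff's legal incapacity from 18 September 2005 to 29 July 2006 tolled the period for 314 days, extending the deadline to 24 September 2006.
The other events in the timeline have no effect on the limitation period under the stated rules.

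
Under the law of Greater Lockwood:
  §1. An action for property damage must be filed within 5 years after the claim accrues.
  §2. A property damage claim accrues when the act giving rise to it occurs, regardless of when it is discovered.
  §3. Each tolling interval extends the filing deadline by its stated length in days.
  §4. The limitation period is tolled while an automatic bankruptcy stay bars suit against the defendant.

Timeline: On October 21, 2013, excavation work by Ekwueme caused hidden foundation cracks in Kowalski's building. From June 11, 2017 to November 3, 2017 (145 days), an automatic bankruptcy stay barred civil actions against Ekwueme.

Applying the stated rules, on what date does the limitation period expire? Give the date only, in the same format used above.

The claim accrued on October 21, 2013, the date of the act.
The untolled deadline — 5 years after October 21, 2013 — is October 21, 2018.
The period was tolled for 145 days by the automatic bankruptcy stay (June 11, 2017 to November 3, 2017), pushing the deadline to March 15, 2019.

March 15, 2019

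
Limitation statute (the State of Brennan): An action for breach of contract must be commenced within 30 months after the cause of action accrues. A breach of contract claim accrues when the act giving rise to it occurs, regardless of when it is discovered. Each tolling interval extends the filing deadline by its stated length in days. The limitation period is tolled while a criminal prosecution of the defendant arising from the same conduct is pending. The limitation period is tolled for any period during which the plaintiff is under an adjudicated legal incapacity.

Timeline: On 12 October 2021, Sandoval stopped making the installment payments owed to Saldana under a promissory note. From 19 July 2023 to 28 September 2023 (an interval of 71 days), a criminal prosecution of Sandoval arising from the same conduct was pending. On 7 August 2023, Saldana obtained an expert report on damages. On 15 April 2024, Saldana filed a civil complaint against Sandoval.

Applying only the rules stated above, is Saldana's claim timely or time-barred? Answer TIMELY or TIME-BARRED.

The claim accrued on 12 October 2021, when the wrongful act occurred.
The untolled deadline — 30 months after 12 October 2021 — is 12 April 2024.
Because the pending criminal prosecution ran from 19 July 2023 to 28 September 2023, the deadline is extended by 71 days to 22 June 2024.
The other events in the timeline have no effect on the limitation period under the stated rules.
Saldana filed on 15 April 2024, before the 22 June 2024 deadline, so the action is timely.

TIMELY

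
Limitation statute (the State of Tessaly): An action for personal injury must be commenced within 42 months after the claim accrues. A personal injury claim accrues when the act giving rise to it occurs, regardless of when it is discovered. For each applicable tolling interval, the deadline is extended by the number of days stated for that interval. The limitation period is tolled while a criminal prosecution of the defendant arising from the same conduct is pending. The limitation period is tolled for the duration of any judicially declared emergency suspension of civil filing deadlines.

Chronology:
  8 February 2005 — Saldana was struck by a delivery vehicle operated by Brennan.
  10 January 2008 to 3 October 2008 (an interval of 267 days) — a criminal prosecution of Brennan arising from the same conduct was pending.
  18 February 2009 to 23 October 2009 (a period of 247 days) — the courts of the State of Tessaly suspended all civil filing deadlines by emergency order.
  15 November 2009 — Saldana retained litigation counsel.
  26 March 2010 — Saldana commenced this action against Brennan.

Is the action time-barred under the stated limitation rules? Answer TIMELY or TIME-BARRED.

TIME-BARRED

The claim accrued on 8 February 2005, the date of the act.
Adding the 42 months base period to 8 February 2005 gives a deadline of 8 August 2008, before any tolling.
The period was tolled for 267 days by the pending criminal prosecution (10 January 2008 to 3 October 2008), pushing the deadline to 2 May 2009.
The emergency suspension of filing deadlines from 18 February 2009 to 23 October 2009 tolled the period for 247 days, extending the deadline to 4 January 2010.
The other events in the timeline have no effect on the limitation period under the stated rules.
Filing on 26 March 2010 missed the 4 January 2010 deadline — the action is time-barred.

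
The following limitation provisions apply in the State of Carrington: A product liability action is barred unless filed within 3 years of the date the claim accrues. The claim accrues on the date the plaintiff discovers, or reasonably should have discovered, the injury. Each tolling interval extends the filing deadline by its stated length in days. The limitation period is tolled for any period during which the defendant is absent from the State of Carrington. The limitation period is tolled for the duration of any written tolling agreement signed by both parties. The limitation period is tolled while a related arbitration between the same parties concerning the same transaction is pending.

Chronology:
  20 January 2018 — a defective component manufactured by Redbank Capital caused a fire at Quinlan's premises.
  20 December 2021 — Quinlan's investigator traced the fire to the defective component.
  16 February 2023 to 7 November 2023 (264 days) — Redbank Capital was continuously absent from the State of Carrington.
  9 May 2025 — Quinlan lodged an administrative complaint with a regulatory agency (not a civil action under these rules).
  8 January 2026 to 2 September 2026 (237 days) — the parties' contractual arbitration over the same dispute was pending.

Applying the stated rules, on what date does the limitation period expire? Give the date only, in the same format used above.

Accrual is tied to discovery, so the period began on 20 December 2021 rather than on 20 January 2018 when the act occurred.
The untolled deadline — 3 years after 20 December 2021 — is 20 December 2024.
The defendant's absence from the jurisdiction from 16 February 2023 to 7 November 2023 tolled the period for 264 days, extending the deadline to 10 September 2025.
By the time the pending related arbitration began on 8 January 2026, the limitation period had already expired on 10 September 2025; that interval cannot revive it.
Nothing else in the chronology tolls or restarts the period.

10 September 2025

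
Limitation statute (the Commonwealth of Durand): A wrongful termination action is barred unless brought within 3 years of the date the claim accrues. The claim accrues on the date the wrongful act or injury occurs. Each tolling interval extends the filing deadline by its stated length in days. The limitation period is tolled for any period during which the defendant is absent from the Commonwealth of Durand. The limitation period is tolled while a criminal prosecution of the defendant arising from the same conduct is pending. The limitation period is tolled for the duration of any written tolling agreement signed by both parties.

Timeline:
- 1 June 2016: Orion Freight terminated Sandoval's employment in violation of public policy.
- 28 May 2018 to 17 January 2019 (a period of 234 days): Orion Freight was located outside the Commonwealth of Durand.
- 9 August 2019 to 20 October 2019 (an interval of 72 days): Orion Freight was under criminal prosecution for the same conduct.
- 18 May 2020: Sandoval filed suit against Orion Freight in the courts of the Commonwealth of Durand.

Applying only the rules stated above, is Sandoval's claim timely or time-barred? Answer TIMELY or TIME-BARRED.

The claim accrued on 1 June 2016, when the wrongful act occurred.
Adding the 3 years base period to 1 June 2016 gives a deadline of 1 June 2019, before any tolling.
The defendant's absence from the jurisdiction from 28 May 2018 to 17 January 2019 tolled the period for 234 days, extending the deadline to 21 January 2020.
Because the pending criminal prosecution ran from 9 August 2019 to 20 October 2019, the deadline is extended by 72 days to 2 April 2020.
The 18 May 2020 filing falls after the 2 April 2020 deadline; the claim is time-barred.

TIME-BARRED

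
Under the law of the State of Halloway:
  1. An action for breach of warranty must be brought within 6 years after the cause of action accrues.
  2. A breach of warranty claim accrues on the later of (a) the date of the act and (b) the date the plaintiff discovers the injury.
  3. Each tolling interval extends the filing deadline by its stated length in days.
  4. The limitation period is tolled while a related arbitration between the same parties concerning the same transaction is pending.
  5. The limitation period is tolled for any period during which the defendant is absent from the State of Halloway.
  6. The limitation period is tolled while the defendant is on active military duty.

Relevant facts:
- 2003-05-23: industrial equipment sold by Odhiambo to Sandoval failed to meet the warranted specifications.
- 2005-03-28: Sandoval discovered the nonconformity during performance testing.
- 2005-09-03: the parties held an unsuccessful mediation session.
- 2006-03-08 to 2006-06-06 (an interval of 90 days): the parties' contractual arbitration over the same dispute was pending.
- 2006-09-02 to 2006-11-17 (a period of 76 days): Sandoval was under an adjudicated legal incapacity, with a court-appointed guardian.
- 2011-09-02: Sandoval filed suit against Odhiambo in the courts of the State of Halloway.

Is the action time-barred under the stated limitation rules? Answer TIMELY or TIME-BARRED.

The claim accrued on 2005-03-28 — the later of the 2003-05-23 act and the 2005-03-28 discovery.
Adding the 6 years base period to 2005-03-28 gives a deadline of 2011-03-28, before any tolling.
Because the pending related arbitration ran from 2006-03-08 to 2006-06-06, the deadline is extended by 90 days to 2011-06-26.
No stated provision tolls the period for the plaintiff's incapacity, so the interval from 2006-09-02 to 2006-11-17 has no effect on the deadline.
None of the other events listed affects the running of the period under the stated rules.
The 2011-09-02 filing falls after the 2011-06-26 deadline; the claim is time-barred.

TIME-BARRED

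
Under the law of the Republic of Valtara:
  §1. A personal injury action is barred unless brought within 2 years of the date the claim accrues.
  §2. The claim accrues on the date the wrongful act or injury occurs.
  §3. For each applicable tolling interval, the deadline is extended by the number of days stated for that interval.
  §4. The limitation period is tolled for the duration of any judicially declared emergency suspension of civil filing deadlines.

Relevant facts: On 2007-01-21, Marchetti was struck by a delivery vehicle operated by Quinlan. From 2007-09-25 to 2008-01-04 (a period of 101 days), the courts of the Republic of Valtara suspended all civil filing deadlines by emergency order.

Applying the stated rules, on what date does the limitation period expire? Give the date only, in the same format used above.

2009-05-02

The claim accrued on 2007-01-21, when the wrongful act occurred.
Adding the 2 years base period to 2007-01-21 gives a deadline of 2009-01-21, before any tolling.
The period was tolled for 101 days by the emergency suspension of filing deadlines (2007-09-25 to 2008-01-04), pushing the deadline to 2009-05-02.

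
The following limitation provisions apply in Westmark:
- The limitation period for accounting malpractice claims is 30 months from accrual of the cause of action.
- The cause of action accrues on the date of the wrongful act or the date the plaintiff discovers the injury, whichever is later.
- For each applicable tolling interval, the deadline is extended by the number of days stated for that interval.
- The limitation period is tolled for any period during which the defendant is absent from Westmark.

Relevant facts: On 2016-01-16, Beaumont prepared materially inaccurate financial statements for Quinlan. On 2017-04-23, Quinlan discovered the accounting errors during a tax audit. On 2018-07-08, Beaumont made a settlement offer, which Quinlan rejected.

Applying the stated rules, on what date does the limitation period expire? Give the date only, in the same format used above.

The claim accrued on 2017-04-23 — the later of the 2016-01-16 act and the 2017-04-23 discovery.
The untolled deadline — 30 months after 2017-04-23 — is 2019-10-23.
Nothing else in the chronology tolls or restarts the period.

2019-10-23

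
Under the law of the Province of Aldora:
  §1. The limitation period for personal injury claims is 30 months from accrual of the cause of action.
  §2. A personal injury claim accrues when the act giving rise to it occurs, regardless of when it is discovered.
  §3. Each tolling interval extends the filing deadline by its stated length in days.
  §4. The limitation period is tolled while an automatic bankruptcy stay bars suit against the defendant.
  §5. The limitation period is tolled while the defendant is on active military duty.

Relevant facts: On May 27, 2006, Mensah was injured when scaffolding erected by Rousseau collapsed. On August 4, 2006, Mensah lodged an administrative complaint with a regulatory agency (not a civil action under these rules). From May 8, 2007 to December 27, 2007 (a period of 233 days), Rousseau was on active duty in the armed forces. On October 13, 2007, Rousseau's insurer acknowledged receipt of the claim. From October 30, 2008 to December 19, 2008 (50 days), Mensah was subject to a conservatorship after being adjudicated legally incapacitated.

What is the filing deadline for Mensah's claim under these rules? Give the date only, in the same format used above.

The claim accrued on May 27, 2006, when the wrongful act occurred.
The untolled deadline — 30 months after May 27, 2006 — is November 27, 2008.
The period was tolled for 233 days by the defendant's active military service (May 8, 2007 to December 27, 2007), pushing the deadline to July 18, 2009.
The plaintiff's legal incapacity from October 30, 2008 to December 19, 2008 does not toll the period, because no stated rule makes the plaintiff's incapacity a tolling event.
The other events in the timeline have no effect on the limitation period under the stated rules.

July 18, 2009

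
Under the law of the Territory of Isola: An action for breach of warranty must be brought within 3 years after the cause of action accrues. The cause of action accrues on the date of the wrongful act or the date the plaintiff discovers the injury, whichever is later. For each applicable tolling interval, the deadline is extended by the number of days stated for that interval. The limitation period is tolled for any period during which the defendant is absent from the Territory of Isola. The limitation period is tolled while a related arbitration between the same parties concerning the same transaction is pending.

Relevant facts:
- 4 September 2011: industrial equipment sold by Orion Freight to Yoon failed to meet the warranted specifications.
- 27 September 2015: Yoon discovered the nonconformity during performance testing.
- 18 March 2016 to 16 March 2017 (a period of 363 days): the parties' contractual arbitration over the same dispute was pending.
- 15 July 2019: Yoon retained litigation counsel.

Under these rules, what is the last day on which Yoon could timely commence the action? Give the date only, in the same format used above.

25 September 2019

Taking the later of the act (4 September 2011) and discovery (27 September 2015), the claim accrued on 27 September 2015.
Adding the 3 years base period to 27 September 2015 gives a deadline of 27 September 2018, before any tolling.
Because the pending related arbitration ran from 18 March 2016 to 16 March 2017, the deadline is extended by 363 days to 25 September 2019.
None of the other events listed affects the running of the period under the stated rules.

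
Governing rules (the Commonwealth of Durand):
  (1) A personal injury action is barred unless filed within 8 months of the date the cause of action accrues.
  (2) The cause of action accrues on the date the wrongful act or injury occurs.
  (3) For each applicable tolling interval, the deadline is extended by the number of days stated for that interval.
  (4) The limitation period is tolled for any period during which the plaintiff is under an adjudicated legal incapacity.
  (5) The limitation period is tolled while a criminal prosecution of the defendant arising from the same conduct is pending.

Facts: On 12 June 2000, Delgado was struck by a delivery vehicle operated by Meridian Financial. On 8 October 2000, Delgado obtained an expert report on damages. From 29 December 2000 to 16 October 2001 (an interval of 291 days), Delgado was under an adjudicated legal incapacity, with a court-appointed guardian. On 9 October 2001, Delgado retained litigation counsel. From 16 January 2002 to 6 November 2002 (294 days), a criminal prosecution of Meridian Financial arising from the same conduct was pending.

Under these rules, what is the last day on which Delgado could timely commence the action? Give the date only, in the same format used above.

30 November 2001

The claim accrued on 12 June 2000, when the wrongful act occurred.
The untolled deadline — 8 months after 12 June 2000 — is 12 February 2001.
The plaintiff's legal incapacity from 29 December 2000 to 16 October 2001 tolled the period for 291 days, extending the deadline to 30 November 2001.
By the time the pending criminal prosecution began on 16 January 2002, the limitation period had already expired on 30 November 2001; that interval cannot revive it.
Nothing else in the chronology tolls or restarts the period.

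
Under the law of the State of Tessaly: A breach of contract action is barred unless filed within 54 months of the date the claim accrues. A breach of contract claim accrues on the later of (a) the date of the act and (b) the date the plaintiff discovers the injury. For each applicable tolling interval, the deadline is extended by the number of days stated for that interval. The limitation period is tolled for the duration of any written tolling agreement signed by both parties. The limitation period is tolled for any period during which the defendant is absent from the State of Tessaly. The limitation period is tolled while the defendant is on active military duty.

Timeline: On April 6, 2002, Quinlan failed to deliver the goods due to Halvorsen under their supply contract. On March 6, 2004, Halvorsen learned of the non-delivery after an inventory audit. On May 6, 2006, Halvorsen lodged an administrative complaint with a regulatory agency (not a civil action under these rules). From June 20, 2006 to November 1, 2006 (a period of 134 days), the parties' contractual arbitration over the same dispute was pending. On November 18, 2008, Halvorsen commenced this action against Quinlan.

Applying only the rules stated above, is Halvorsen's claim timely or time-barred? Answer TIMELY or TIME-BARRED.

Because discovery on March 6, 2004 post-dates the April 6, 2002 act, accrual under the later-of rule falls on March 6, 2004.
The untolled deadline — 54 months after March 6, 2004 — is September 6, 2008.
The pending related arbitration from June 20, 2006 to November 1, 2006 does not toll the period, because no stated rule makes a pending arbitration a tolling event.
Nothing else in the chronology tolls or restarts the period.
The November 18, 2008 filing falls after the September 6, 2008 deadline; the claim is time-barred.

TIME-BARRED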